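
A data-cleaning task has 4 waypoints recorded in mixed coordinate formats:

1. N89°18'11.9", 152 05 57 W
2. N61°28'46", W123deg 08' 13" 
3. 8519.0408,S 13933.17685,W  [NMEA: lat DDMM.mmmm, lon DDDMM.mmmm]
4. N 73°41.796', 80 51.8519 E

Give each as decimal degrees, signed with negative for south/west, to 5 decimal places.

1. 89.30331, -152.09917
2. 61.47944, -123.13694
3. -85.31735, -139.55295
4. 73.69660, 80.86420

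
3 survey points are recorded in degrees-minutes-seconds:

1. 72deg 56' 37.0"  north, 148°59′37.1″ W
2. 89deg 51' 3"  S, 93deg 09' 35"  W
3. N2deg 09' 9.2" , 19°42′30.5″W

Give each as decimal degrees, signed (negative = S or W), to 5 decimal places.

Point 1:
  φ: 72 + 56/60 + 37/3600 = 72.943611
  N ⇒ keep positive
  Lon: 59′ + 37.1″ = 59.61833′; 148 + 59.61833/60 = 148.993639
  W → negative
Point 2:
  Lat: 51′ + 3″ = 51.05000′; 89 + 51.05000/60 = 89.850833
  hemisphere S, so the sign is −
  λ: 93° + 9/60 + 35/3600 = 93 + 0.150000 + 0.009722 = 93.159722
  W → negative
Point 3:
  φ: 2 + 9/60 + 9.2/3600 = 2.152556
  N → positive
  Lon: 19 + 42/60 + 30.5/3600 = 19.708472
  hemisphere W, so the sign is −

1. 72.94361, -148.99364
2. -89.85083, -93.15972
3. 2.15256, -19.70847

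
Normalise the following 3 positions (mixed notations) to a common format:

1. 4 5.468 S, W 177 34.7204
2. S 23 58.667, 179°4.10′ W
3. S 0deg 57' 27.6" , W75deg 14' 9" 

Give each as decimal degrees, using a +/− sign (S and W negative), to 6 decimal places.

Point 1:
  Lat: 4 + 5.468/60 = 4.0911333
  S → negative
  λ: 34.7204′ = 0.578673°; total 177.5786733
  W ⇒ negate
Point 2:
  Latitude: 23 + 58.667/60 = 23.9777833
  S → negative
  Longitude: 4.1′ = 0.068333°; total 179.0683333
  W → negative
Point 3:
  Lat: 57′ + 27.6″ = 57.46000′; 0 + 57.46000/60 = 0.9576667
  S ⇒ negate
  λ: 75 + 14/60 + 9/3600 = 75.2358333
  W → negative

1. -4.091133, -177.578673
2. -23.977783, -179.068333
3. -0.957667, -75.235833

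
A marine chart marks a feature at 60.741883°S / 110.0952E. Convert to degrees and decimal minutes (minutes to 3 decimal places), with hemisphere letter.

Lat: minutes = (60.741883 − 60) × 60 = 44.51298
Lon: fractional part 0.095200 → 5.71200 minutes

60° 44.513′ S, 110° 5.712′ E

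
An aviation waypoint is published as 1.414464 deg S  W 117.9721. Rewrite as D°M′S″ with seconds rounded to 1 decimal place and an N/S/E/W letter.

1°24′52.1″ S, 117°58′19.6″ W

Lat: whole degrees 1; 24.86784′ → 24′ and 52.070″
Longitude: whole degrees 117; 58.32600′ → 58′ and 19.560″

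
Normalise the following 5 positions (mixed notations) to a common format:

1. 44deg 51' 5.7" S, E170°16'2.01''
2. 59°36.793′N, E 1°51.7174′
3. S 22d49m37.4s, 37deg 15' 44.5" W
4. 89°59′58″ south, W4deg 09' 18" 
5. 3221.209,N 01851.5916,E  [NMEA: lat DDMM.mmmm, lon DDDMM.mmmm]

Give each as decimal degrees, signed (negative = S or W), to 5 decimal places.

1. -44.85158, 170.26723
2. 59.61322, 1.86196
3. -22.82706, -37.26236
4. -89.99944, -4.15500
5. 32.35348, 18.85986

Point 1:
  φ: 44 + 51/60 + 5.7/3600 = 44.851583
  S ⇒ negate
  Longitude: 16′ + 2.01″ = 16.03350′; 170 + 16.03350/60 = 170.267225
  E ⇒ keep positive
Point 2:
  φ: 59 + 36.793/60 = 59.613217
  N ⇒ keep positive
  Longitude: 51.7174′ = 0.861957°; total 1.861957
  E → positive
Point 3:
  Latitude: 49′ + 37.4″ = 49.62333′; 22 + 49.62333/60 = 22.827056
  hemisphere S, so the sign is −
  Longitude: 37 + 15/60 + 44.5/3600 = 37.262361
  W → negative
Point 4:
  φ: 89° + 59/60 + 58/3600 = 89 + 0.983333 + 0.016111 = 89.999444
  S ⇒ negate
  Lon: 9′ + 18″ = 9.30000′; 4 + 9.30000/60 = 4.155000
  W ⇒ negate
Point 5:
  Lat: degrees = first 2 digits = 32, minutes = 21.209; 32 + 21.209/60 = 32.353483
  N ⇒ keep positive
  λ: degrees = first 3 digits = 18, minutes = 51.5916; 18 + 51.5916/60 = 18.859860
  E ⇒ keep positive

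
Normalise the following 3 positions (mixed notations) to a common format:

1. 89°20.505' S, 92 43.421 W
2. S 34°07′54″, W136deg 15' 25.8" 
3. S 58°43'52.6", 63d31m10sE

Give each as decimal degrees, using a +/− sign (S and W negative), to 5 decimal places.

1. -89.34175, -92.72368
2. -34.13167, -136.25717
3. -58.73128, 63.51944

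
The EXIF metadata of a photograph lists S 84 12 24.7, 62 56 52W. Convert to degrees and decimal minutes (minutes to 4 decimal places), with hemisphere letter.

Lat: 12 + 24.7/60 = 12.411667′
λ: seconds/60 = 0.86667; minutes = 56 + 0.86667 = 56.866667

84° 12.4117′ S, 62° 56.8667′ W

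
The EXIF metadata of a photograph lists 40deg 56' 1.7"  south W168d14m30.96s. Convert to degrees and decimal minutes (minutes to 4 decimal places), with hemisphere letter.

40° 56.0283′ S, 168° 14.5160′ W

Lat: seconds/60 = 0.02833; minutes = 56 + 0.02833 = 56.028333
Lon: seconds/60 = 0.51600; minutes = 14 + 0.51600 = 14.516000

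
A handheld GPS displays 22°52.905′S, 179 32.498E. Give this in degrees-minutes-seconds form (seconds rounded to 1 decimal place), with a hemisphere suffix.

22°52′54.3″ S, 179°32′29.9″ E

Latitude: 52.90500′ → 52′ and 0.90500 × 60 = 54.300″
Longitude: fractional minutes 0.49800 × 60 = 29.880″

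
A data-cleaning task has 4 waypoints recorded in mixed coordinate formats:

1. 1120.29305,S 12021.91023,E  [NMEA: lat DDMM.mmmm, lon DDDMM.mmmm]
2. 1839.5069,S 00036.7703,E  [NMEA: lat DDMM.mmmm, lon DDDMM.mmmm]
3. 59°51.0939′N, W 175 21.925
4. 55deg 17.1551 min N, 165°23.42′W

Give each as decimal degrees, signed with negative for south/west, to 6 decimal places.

1. -11.338218, 120.365171
2. -18.658448, 0.612838
3. 59.851565, -175.365417
4. 55.285918, -165.390333

Point 1:
  Latitude: degrees = first 2 digits = 11, minutes = 20.29305; 11 + 20.29305/60 = 11.3382175
  S → negative
  Lon: split at 3 digits → 120° and 21.91023′; 120 + 21.91023/60 = 120.3651705
  E ⇒ keep positive
Point 2:
  Latitude: degrees = first 2 digits = 18, minutes = 39.5069; 18 + 39.5069/60 = 18.6584483
  S → negative
  λ: degrees = first 3 digits = 0, minutes = 36.7703; 0 + 36.7703/60 = 0.6128383
  E → positive
Point 3:
  φ: 51.0939′ = 0.851565°; total 59.8515650
  N ⇒ keep positive
  Lon: 175 + 21.925/60 = 175.3654167
  W → negative
Point 4:
  Lat: 55 + 17.1551/60 = 55.2859183
  N → positive
  λ: 23.42′ = 0.390333°; total 165.3903333
  hemisphere W, so the sign is −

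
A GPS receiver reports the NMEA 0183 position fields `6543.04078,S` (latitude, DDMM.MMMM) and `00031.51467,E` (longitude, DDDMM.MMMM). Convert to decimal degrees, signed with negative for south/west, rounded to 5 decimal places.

Latitude: split at 2 digits → 65° and 43.04078′; 65 + 43.04078/60 = 65.717346
S ⇒ negate
Lon: split at 3 digits → 000° and 31.51467′; 0 + 31.51467/60 = 0.525245
E → positive

-65.71735, 0.52524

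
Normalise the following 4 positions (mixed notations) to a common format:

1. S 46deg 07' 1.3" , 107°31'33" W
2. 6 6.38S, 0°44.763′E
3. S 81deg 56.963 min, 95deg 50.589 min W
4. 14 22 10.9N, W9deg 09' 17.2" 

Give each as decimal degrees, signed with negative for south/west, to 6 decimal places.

1. -46.117028, -107.525833
2. -6.106333, 0.746050
3. -81.949383, -95.843150
4. 14.369694, -9.154778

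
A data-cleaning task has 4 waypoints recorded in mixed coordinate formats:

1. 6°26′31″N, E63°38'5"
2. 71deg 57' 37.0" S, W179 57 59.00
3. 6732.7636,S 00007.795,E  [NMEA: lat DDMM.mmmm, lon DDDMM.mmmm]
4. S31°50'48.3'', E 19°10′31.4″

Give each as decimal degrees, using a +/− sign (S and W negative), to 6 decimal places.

1. 6.441944, 63.634722
2. -71.960278, -179.966389
3. -67.546060, 0.129917
4. -31.846750, 19.175389

Point 1:
  Latitude: 6 + 26/60 + 31/3600 = 6.4419444
  N ⇒ keep positive
  Lon: 63° + 38/60 + 5/3600 = 63 + 0.633333 + 0.001389 = 63.6347222
  E ⇒ keep positive
Point 2:
  φ: 71 + 57/60 + 37/3600 = 71.9602778
  S → negative
  λ: 179° + 57/60 + 59/3600 = 179 + 0.950000 + 0.016389 = 179.9663889
  W ⇒ negate
Point 3:
  Latitude: split at 2 digits → 67° and 32.7636′; 67 + 32.7636/60 = 67.5460600
  hemisphere S, so the sign is −
  Lon: degrees = first 3 digits = 0, minutes = 7.795; 0 + 7.795/60 = 0.1299167
  E ⇒ keep positive
Point 4:
  φ: 50′ + 48.3″ = 50.80500′; 31 + 50.80500/60 = 31.8467500
  hemisphere S, so the sign is −
  Lon: 10′ + 31.4″ = 10.52333′; 19 + 10.52333/60 = 19.1753889
  E → positive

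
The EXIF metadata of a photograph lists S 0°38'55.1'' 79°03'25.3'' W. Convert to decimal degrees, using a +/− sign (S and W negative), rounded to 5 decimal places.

Lat: 0° + 38/60 + 55.1/3600 = 0 + 0.633333 + 0.015306 = 0.648639
S ⇒ negate
Lon: 79° + 3/60 + 25.3/3600 = 79 + 0.050000 + 0.007028 = 79.057028
W → negative

-0.64864, -79.05703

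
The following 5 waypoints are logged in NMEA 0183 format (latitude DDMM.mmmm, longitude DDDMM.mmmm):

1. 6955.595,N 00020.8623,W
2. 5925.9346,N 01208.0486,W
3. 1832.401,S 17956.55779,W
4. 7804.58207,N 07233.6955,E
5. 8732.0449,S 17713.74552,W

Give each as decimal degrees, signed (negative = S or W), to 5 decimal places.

1. 69.92658, -0.34771
2. 59.43224, -12.13414
3. -18.54002, -179.94263
4. 78.07637, 72.56159
5. -87.53408, -177.22909

Point 1:
  Lat: split at 2 digits → 69° and 55.595′; 69 + 55.595/60 = 69.926583
  N ⇒ keep positive
  λ: degrees = first 3 digits = 0, minutes = 20.8623; 0 + 20.8623/60 = 0.347705
  W → negative
Point 2:
  Latitude: split at 2 digits → 59° and 25.9346′; 59 + 25.9346/60 = 59.432243
  N ⇒ keep positive
  Lon: degrees = first 3 digits = 12, minutes = 8.0486; 12 + 8.0486/60 = 12.134143
  W → negative
Point 3:
  Lat: split at 2 digits → 18° and 32.401′; 18 + 32.401/60 = 18.540017
  S ⇒ negate
  Longitude: split at 3 digits → 179° and 56.55779′; 179 + 56.55779/60 = 179.942630
  W ⇒ negate
Point 4:
  φ: split at 2 digits → 78° and 4.58207′; 78 + 4.58207/60 = 78.076368
  N ⇒ keep positive
  λ: degrees = first 3 digits = 72, minutes = 33.6955; 72 + 33.6955/60 = 72.561592
  E ⇒ keep positive
Point 5:
  Latitude: split at 2 digits → 87° and 32.0449′; 87 + 32.0449/60 = 87.534082
  S → negative
  Lon: split at 3 digits → 177° and 13.74552′; 177 + 13.74552/60 = 177.229092
  W ⇒ negate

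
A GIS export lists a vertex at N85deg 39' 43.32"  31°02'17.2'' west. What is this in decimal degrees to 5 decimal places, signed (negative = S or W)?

85.66203, -31.03811

Latitude: 39′ + 43.32″ = 39.72200′; 85 + 39.72200/60 = 85.662033
N → positive
Lon: 31° + 2/60 + 17.2/3600 = 31 + 0.033333 + 0.004778 = 31.038111
W ⇒ negate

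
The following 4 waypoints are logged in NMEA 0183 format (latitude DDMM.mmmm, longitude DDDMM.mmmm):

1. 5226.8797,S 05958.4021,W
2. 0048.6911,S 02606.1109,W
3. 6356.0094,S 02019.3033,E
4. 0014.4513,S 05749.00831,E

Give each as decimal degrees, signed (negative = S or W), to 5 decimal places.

1. -52.44800, -59.97337
2. -0.81152, -26.10185
3. -63.93349, 20.32172
4. -0.24086, 57.81681

Point 1:
  φ: degrees = first 2 digits = 52, minutes = 26.8797; 52 + 26.8797/60 = 52.447995
  S → negative
  Lon: split at 3 digits → 059° and 58.4021′; 59 + 58.4021/60 = 59.973368
  W ⇒ negate
Point 2:
  Lat: split at 2 digits → 00° and 48.6911′; 0 + 48.6911/60 = 0.811518
  S → negative
  Lon: degrees = first 3 digits = 26, minutes = 6.1109; 26 + 6.1109/60 = 26.101848
  W ⇒ negate
Point 3:
  Latitude: degrees = first 2 digits = 63, minutes = 56.0094; 63 + 56.0094/60 = 63.933490
  S ⇒ negate
  λ: split at 3 digits → 020° and 19.3033′; 20 + 19.3033/60 = 20.321722
  E → positive
Point 4:
  φ: degrees = first 2 digits = 0, minutes = 14.4513; 0 + 14.4513/60 = 0.240855
  S → negative
  Lon: split at 3 digits → 057° and 49.00831′; 57 + 49.00831/60 = 57.816805
  E ⇒ keep positive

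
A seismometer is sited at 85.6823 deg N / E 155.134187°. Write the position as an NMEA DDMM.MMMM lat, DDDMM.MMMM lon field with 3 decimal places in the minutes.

8540.938,N / 15508.051,E

Latitude: fractional part 0.682300 → 40.93800 minutes
Longitude: 155° + 0.134187 × 60 = 155° 8.05122′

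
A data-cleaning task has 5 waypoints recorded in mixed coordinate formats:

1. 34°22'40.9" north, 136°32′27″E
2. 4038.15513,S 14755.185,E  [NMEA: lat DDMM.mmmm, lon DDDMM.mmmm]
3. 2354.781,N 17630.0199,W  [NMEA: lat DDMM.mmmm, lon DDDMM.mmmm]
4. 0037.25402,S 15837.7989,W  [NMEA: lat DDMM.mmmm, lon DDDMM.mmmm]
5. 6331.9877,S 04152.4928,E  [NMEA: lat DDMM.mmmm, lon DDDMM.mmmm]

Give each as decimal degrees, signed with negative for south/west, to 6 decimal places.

1. 34.378028, 136.540833
2. -40.635919, 147.919750
3. 23.913017, -176.500332
4. -0.620900, -158.629982
5. -63.533128, 41.874880

Point 1:
  Lat: 34 + 22/60 + 40.9/3600 = 34.3780278
  N ⇒ keep positive
  λ: 136 + 32/60 + 27/3600 = 136.5408333
  E ⇒ keep positive
Point 2:
  Latitude: split at 2 digits → 40° and 38.15513′; 40 + 38.15513/60 = 40.6359188
  S → negative
  Lon: degrees = first 3 digits = 147, minutes = 55.185; 147 + 55.185/60 = 147.9197500
  E ⇒ keep positive
Point 3:
  φ: degrees = first 2 digits = 23, minutes = 54.781; 23 + 54.781/60 = 23.9130167
  N ⇒ keep positive
  Lon: split at 3 digits → 176° and 30.0199′; 176 + 30.0199/60 = 176.5003317
  W ⇒ negate
Point 4:
  Lat: degrees = first 2 digits = 0, minutes = 37.25402; 0 + 37.25402/60 = 0.6209003
  hemisphere S, so the sign is −
  Lon: degrees = first 3 digits = 158, minutes = 37.7989; 158 + 37.7989/60 = 158.6299817
  W ⇒ negate
Point 5:
  Latitude: split at 2 digits → 63° and 31.9877′; 63 + 31.9877/60 = 63.5331283
  S ⇒ negate
  Longitude: degrees = first 3 digits = 41, minutes = 52.4928; 41 + 52.4928/60 = 41.8748800
  E ⇒ keep positive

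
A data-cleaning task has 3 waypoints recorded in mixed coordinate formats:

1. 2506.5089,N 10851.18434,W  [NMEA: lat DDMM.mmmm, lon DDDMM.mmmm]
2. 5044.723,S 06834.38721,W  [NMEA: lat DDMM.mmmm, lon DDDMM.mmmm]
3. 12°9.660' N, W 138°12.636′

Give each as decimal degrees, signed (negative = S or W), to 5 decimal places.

1. 25.10848, -108.85307
2. -50.74538, -68.57312
3. 12.16100, -138.21060

Point 1:
  φ: split at 2 digits → 25° and 6.5089′; 25 + 6.5089/60 = 25.108482
  N ⇒ keep positive
  Longitude: split at 3 digits → 108° and 51.18434′; 108 + 51.18434/60 = 108.853072
  W → negative
Point 2:
  Lat: degrees = first 2 digits = 50, minutes = 44.723; 50 + 44.723/60 = 50.745383
  S → negative
  Longitude: degrees = first 3 digits = 68, minutes = 34.38721; 68 + 34.38721/60 = 68.573120
  W → negative
Point 3:
  φ: 9.66′ = 0.161000°; total 12.161000
  N ⇒ keep positive
  Longitude: 12.636′ = 0.210600°; total 138.210600
  W ⇒ negate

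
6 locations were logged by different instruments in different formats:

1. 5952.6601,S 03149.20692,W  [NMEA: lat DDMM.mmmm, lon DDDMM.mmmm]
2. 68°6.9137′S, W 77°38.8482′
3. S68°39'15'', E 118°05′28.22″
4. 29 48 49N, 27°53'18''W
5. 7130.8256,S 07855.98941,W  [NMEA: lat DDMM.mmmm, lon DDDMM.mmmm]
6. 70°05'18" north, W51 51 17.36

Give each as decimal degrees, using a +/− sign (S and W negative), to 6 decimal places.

Point 1:
  φ: split at 2 digits → 59° and 52.6601′; 59 + 52.6601/60 = 59.8776683
  S → negative
  Longitude: split at 3 digits → 031° and 49.20692′; 31 + 49.20692/60 = 31.8201153
  hemisphere W, so the sign is −
Point 2:
  φ: 6.9137′ = 0.115228°; total 68.1152283
  S ⇒ negate
  λ: 38.8482′ = 0.647470°; total 77.6474700
  W → negative
Point 3:
  Lat: 39′ + 15″ = 39.25000′; 68 + 39.25000/60 = 68.6541667
  hemisphere S, so the sign is −
  Lon: 5′ + 28.22″ = 5.47033′; 118 + 5.47033/60 = 118.0911722
  E → positive
Point 4:
  φ: 29° + 48/60 + 49/3600 = 29 + 0.800000 + 0.013611 = 29.8136111
  N → positive
  Longitude: 27 + 53/60 + 18/3600 = 27.8883333
  W → negative
Point 5:
  Lat: split at 2 digits → 71° and 30.8256′; 71 + 30.8256/60 = 71.5137600
  hemisphere S, so the sign is −
  Longitude: degrees = first 3 digits = 78, minutes = 55.98941; 78 + 55.98941/60 = 78.9331568
  hemisphere W, so the sign is −
Point 6:
  Latitude: 5′ + 18″ = 5.30000′; 70 + 5.30000/60 = 70.0883333
  N ⇒ keep positive
  Longitude: 51 + 51/60 + 17.36/3600 = 51.8548222
  W → negative

1. -59.877668, -31.820115
2. -68.115228, -77.647470
3. -68.654167, 118.091172
4. 29.813611, -27.888333
5. -71.513760, -78.933157
6. 70.088333, -51.854822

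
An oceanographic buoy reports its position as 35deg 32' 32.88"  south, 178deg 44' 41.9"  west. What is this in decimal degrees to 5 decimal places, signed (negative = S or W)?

-35.54247, -178.74497

Lat: 35° + 32/60 + 32.88/3600 = 35 + 0.533333 + 0.009133 = 35.542467
S ⇒ negate
λ: 178 + 44/60 + 41.9/3600 = 178.744972
W ⇒ negate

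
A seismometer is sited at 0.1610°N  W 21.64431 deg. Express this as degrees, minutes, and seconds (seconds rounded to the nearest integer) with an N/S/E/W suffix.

Latitude: 0.161000° → 9.66000′; 0.66000 × 60 = 39.60″
λ: whole degrees 21; 38.65860′ → 38′ and 39.52″

0°09′40″ N, 21°38′40″ W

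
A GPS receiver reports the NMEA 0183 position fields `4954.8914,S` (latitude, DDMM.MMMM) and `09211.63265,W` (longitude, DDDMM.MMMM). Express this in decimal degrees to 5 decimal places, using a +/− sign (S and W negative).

-49.91486, -92.19388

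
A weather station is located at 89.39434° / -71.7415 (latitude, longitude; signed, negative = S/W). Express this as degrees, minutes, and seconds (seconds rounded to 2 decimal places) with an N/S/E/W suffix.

89°23′39.62″ N, 71°44′29.40″ W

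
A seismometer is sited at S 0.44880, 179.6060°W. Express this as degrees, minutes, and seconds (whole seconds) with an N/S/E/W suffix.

0°26′56″ S, 179°36′22″ W

Latitude: whole degrees 0; 26.92800′ → 26′ and 55.68″
λ: 0.606000 × 60 = 36.36000′ → 36′, remainder × 60 = 21.60″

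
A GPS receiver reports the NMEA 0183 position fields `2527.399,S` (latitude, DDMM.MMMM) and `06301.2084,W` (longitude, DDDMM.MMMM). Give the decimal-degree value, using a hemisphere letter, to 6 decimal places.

Lat: degrees = first 2 digits = 25, minutes = 27.399; 25 + 27.399/60 = 25.4566500
λ: split at 3 digits → 063° and 1.2084′; 63 + 1.2084/60 = 63.0201400

25.456650° S, 63.020140° W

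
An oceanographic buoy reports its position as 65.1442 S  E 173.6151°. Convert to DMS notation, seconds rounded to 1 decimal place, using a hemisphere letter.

65°08′39.1″ S, 173°36′54.4″ E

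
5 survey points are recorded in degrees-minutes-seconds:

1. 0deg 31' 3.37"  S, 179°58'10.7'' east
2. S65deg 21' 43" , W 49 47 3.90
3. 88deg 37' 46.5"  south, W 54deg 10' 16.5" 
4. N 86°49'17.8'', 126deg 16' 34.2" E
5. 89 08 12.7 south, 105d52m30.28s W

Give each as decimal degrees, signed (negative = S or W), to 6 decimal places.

Point 1:
  φ: 0° + 31/60 + 3.37/3600 = 0 + 0.516667 + 0.000936 = 0.5176028
  hemisphere S, so the sign is −
  λ: 179° + 58/60 + 10.7/3600 = 179 + 0.966667 + 0.002972 = 179.9696389
  E ⇒ keep positive
Point 2:
  Lat: 21′ + 43″ = 21.71667′; 65 + 21.71667/60 = 65.3619444
  S → negative
  Lon: 49 + 47/60 + 3.9/3600 = 49.7844167
  W → negative
Point 3:
  Lat: 37′ + 46.5″ = 37.77500′; 88 + 37.77500/60 = 88.6295833
  hemisphere S, so the sign is −
  Longitude: 10′ + 16.5″ = 10.27500′; 54 + 10.27500/60 = 54.1712500
  W ⇒ negate
Point 4:
  φ: 49′ + 17.8″ = 49.29667′; 86 + 49.29667/60 = 86.8216111
  N ⇒ keep positive
  λ: 16′ + 34.2″ = 16.57000′; 126 + 16.57000/60 = 126.2761667
  E → positive
Point 5:
  Lat: 8′ + 12.7″ = 8.21167′; 89 + 8.21167/60 = 89.1368611
  hemisphere S, so the sign is −
  Longitude: 52′ + 30.28″ = 52.50467′; 105 + 52.50467/60 = 105.8750778
  hemisphere W, so the sign is −

1. -0.517603, 179.969639
2. -65.361944, -49.784417
3. -88.629583, -54.171250
4. 86.821611, 126.276167
5. -89.136861, -105.875078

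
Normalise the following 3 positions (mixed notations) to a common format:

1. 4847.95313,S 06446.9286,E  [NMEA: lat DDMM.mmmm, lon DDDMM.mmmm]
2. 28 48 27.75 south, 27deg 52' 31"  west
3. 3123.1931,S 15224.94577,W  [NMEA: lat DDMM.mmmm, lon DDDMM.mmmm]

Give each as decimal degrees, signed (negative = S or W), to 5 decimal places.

1. -48.79922, 64.78214
2. -28.80771, -27.87528
3. -31.38655, -152.41576

Point 1:
  Latitude: degrees = first 2 digits = 48, minutes = 47.95313; 48 + 47.95313/60 = 48.799219
  S ⇒ negate
  Lon: degrees = first 3 digits = 64, minutes = 46.9286; 64 + 46.9286/60 = 64.782143
  E ⇒ keep positive
Point 2:
  φ: 28° + 48/60 + 27.75/3600 = 28 + 0.800000 + 0.007708 = 28.807708
  S → negative
  Lon: 27 + 52/60 + 31/3600 = 27.875278
  W ⇒ negate
Point 3:
  φ: split at 2 digits → 31° and 23.1931′; 31 + 23.1931/60 = 31.386552
  S ⇒ negate
  Longitude: split at 3 digits → 152° and 24.94577′; 152 + 24.94577/60 = 152.415763
  hemisphere W, so the sign is −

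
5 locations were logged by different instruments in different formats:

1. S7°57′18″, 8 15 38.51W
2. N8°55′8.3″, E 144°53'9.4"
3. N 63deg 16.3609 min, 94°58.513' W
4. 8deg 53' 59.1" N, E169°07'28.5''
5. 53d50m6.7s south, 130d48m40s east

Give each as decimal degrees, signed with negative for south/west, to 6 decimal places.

1. -7.955000, -8.260697
2. 8.918972, 144.885944
3. 63.272682, -94.975217
4. 8.899750, 169.124583
5. -53.835194, 130.811111

Point 1:
  Lat: 7° + 57/60 + 18/3600 = 7 + 0.950000 + 0.005000 = 7.9550000
  S ⇒ negate
  Longitude: 8° + 15/60 + 38.51/3600 = 8 + 0.250000 + 0.010697 = 8.2606972
  W ⇒ negate
Point 2:
  φ: 55′ + 8.3″ = 55.13833′; 8 + 55.13833/60 = 8.9189722
  N → positive
  Longitude: 53′ + 9.4″ = 53.15667′; 144 + 53.15667/60 = 144.8859444
  E → positive
Point 3:
  Lat: 63 + 16.3609/60 = 63.2726817
  N ⇒ keep positive
  Longitude: 94 + 58.513/60 = 94.9752167
  hemisphere W, so the sign is −
Point 4:
  Lat: 53′ + 59.1″ = 53.98500′; 8 + 53.98500/60 = 8.8997500
  N ⇒ keep positive
  Longitude: 7′ + 28.5″ = 7.47500′; 169 + 7.47500/60 = 169.1245833
  E ⇒ keep positive
Point 5:
  Latitude: 53° + 50/60 + 6.7/3600 = 53 + 0.833333 + 0.001861 = 53.8351944
  hemisphere S, so the sign is −
  Longitude: 130° + 48/60 + 40/3600 = 130 + 0.800000 + 0.011111 = 130.8111111
  E → positive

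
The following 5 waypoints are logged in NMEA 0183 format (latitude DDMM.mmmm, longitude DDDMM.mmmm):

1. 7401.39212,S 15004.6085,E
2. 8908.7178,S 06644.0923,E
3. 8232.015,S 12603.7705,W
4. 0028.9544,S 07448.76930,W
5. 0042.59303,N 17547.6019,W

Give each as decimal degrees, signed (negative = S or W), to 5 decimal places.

1. -74.02320, 150.07681
2. -89.14530, 66.73487
3. -82.53358, -126.06284
4. -0.48257, -74.81282
5. 0.70988, -175.79337

Point 1:
  Lat: degrees = first 2 digits = 74, minutes = 1.39212; 74 + 1.39212/60 = 74.023202
  hemisphere S, so the sign is −
  λ: split at 3 digits → 150° and 4.6085′; 150 + 4.6085/60 = 150.076808
  E → positive
Point 2:
  φ: degrees = first 2 digits = 89, minutes = 8.7178; 89 + 8.7178/60 = 89.145297
  S → negative
  Lon: degrees = first 3 digits = 66, minutes = 44.0923; 66 + 44.0923/60 = 66.734872
  E ⇒ keep positive
Point 3:
  φ: split at 2 digits → 82° and 32.015′; 82 + 32.015/60 = 82.533583
  S ⇒ negate
  Lon: split at 3 digits → 126° and 3.7705′; 126 + 3.7705/60 = 126.062842
  W ⇒ negate
Point 4:
  Latitude: split at 2 digits → 00° and 28.9544′; 0 + 28.9544/60 = 0.482573
  hemisphere S, so the sign is −
  λ: degrees = first 3 digits = 74, minutes = 48.7693; 74 + 48.7693/60 = 74.812822
  W → negative
Point 5:
  Latitude: degrees = first 2 digits = 0, minutes = 42.59303; 0 + 42.59303/60 = 0.709884
  N ⇒ keep positive
  Longitude: split at 3 digits → 175° and 47.6019′; 175 + 47.6019/60 = 175.793365
  W → negative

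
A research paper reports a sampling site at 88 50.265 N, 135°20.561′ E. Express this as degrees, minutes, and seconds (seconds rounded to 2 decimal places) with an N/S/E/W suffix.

88°50′15.90″ N, 135°20′33.66″ E

φ: 50.26500′ → 50′ and 0.26500 × 60 = 15.9000″
Lon: 20.56100′ → 20′ and 0.56100 × 60 = 33.6600″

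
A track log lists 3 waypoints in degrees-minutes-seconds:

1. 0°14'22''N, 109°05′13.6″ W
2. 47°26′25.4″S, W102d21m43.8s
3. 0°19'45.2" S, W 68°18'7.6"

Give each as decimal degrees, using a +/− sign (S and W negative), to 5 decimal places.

1. 0.23944, -109.08711
2. -47.44039, -102.36217
3. -0.32922, -68.30211

Point 1:
  Latitude: 14′ + 22″ = 14.36667′; 0 + 14.36667/60 = 0.239444
  N ⇒ keep positive
  λ: 109 + 5/60 + 13.6/3600 = 109.087111
  hemisphere W, so the sign is −
Point 2:
  Lat: 47° + 26/60 + 25.4/3600 = 47 + 0.433333 + 0.007056 = 47.440389
  S ⇒ negate
  λ: 102 + 21/60 + 43.8/3600 = 102.362167
  W ⇒ negate
Point 3:
  Latitude: 0 + 19/60 + 45.2/3600 = 0.329222
  hemisphere S, so the sign is −
  Lon: 68 + 18/60 + 7.6/3600 = 68.302111
  W → negative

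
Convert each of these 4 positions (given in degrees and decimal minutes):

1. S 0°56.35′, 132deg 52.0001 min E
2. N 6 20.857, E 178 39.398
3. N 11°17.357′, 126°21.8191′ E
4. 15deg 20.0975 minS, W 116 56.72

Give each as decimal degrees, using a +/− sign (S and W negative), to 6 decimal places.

1. -0.939167, 132.866668
2. 6.347617, 178.656633
3. 11.289283, 126.363652
4. -15.334958, -116.945333

Point 1:
  Lat: 56.35′ = 0.939167°; total 0.9391667
  S ⇒ negate
  Lon: 132 + 52.0001/60 = 132.8666683
  E ⇒ keep positive
Point 2:
  Latitude: 20.857′ = 0.347617°; total 6.3476167
  N ⇒ keep positive
  Lon: 178 + 39.398/60 = 178.6566333
  E → positive
Point 3:
  φ: 11 + 17.357/60 = 11.2892833
  N → positive
  λ: 126 + 21.8191/60 = 126.3636517
  E → positive
Point 4:
  Latitude: 20.0975′ = 0.334958°; total 15.3349583
  hemisphere S, so the sign is −
  Longitude: 56.72′ = 0.945333°; total 116.9453333
  hemisphere W, so the sign is −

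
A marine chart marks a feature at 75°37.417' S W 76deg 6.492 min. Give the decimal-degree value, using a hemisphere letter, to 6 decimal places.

75.623617° S, 76.108200° W

φ: 37.417′ = 0.623617°; total 75.6236167
λ: 76 + 6.492/60 = 76.1082000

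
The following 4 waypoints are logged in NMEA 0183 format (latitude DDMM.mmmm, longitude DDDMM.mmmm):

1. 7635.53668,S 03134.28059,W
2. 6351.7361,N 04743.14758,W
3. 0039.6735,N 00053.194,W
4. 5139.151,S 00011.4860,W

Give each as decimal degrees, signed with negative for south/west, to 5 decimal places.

1. -76.59228, -31.57134
2. 63.86227, -47.71913
3. 0.66123, -0.88657
4. -51.65252, -0.19143

Point 1:
  φ: split at 2 digits → 76° and 35.53668′; 76 + 35.53668/60 = 76.592278
  S ⇒ negate
  Longitude: degrees = first 3 digits = 31, minutes = 34.28059; 31 + 34.28059/60 = 31.571343
  hemisphere W, so the sign is −
Point 2:
  Lat: split at 2 digits → 63° and 51.7361′; 63 + 51.7361/60 = 63.862268
  N → positive
  Longitude: degrees = first 3 digits = 47, minutes = 43.14758; 47 + 43.14758/60 = 47.719126
  W → negative
Point 3:
  φ: split at 2 digits → 00° and 39.6735′; 0 + 39.6735/60 = 0.661225
  N ⇒ keep positive
  Longitude: split at 3 digits → 000° and 53.194′; 0 + 53.194/60 = 0.886567
  hemisphere W, so the sign is −
Point 4:
  φ: split at 2 digits → 51° and 39.151′; 51 + 39.151/60 = 51.652517
  S ⇒ negate
  Longitude: split at 3 digits → 000° and 11.486′; 0 + 11.486/60 = 0.191433
  hemisphere W, so the sign is −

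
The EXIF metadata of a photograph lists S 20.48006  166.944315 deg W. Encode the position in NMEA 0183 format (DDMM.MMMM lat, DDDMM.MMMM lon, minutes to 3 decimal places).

Lat: 20° + 0.480060 × 60 = 20° 28.80360′
Longitude: 166° + 0.944315 × 60 = 166° 56.65890′

2028.804,S / 16656.659,W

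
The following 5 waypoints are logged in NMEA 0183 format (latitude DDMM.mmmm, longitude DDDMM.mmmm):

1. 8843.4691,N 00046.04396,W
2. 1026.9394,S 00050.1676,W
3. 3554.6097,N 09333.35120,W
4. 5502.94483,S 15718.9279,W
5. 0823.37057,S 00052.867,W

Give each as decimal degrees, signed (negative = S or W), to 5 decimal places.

1. 88.72449, -0.76740
2. -10.44899, -0.83613
3. 35.91016, -93.55585
4. -55.04908, -157.31547
5. -8.38951, -0.88112

Point 1:
  Lat: degrees = first 2 digits = 88, minutes = 43.4691; 88 + 43.4691/60 = 88.724485
  N → positive
  Lon: degrees = first 3 digits = 0, minutes = 46.04396; 0 + 46.04396/60 = 0.767399
  hemisphere W, so the sign is −
Point 2:
  Latitude: degrees = first 2 digits = 10, minutes = 26.9394; 10 + 26.9394/60 = 10.448990
  S ⇒ negate
  λ: split at 3 digits → 000° and 50.1676′; 0 + 50.1676/60 = 0.836127
  W → negative
Point 3:
  Latitude: degrees = first 2 digits = 35, minutes = 54.6097; 35 + 54.6097/60 = 35.910162
  N ⇒ keep positive
  λ: degrees = first 3 digits = 93, minutes = 33.3512; 93 + 33.3512/60 = 93.555853
  W → negative
Point 4:
  Lat: split at 2 digits → 55° and 2.94483′; 55 + 2.94483/60 = 55.049081
  S → negative
  Lon: degrees = first 3 digits = 157, minutes = 18.9279; 157 + 18.9279/60 = 157.315465
  hemisphere W, so the sign is −
Point 5:
  φ: degrees = first 2 digits = 8, minutes = 23.37057; 8 + 23.37057/60 = 8.389510
  hemisphere S, so the sign is −
  Longitude: split at 3 digits → 000° and 52.867′; 0 + 52.867/60 = 0.881117
  W → negative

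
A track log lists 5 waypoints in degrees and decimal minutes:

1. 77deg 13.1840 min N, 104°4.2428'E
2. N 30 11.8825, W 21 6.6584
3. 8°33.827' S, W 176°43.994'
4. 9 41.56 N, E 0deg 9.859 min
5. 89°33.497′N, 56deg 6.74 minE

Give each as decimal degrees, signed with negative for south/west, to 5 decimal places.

Point 1:
  Latitude: 13.184′ = 0.219733°; total 77.219733
  N ⇒ keep positive
  Longitude: 104 + 4.2428/60 = 104.070713
  E ⇒ keep positive
Point 2:
  Latitude: 30 + 11.8825/60 = 30.198042
  N → positive
  Longitude: 6.6584′ = 0.110973°; total 21.110973
  W → negative
Point 3:
  Lat: 33.827′ = 0.563783°; total 8.563783
  S → negative
  Longitude: 176 + 43.994/60 = 176.733233
  W → negative
Point 4:
  Latitude: 9 + 41.56/60 = 9.692667
  N → positive
  Longitude: 9.859′ = 0.164317°; total 0.164317
  E → positive
Point 5:
  Lat: 89 + 33.497/60 = 89.558283
  N → positive
  Lon: 6.74′ = 0.112333°; total 56.112333
  E → positive

1. 77.21973, 104.07071
2. 30.19804, -21.11097
3. -8.56378, -176.73323
4. 9.69267, 0.16432
5. 89.55828, 56.11233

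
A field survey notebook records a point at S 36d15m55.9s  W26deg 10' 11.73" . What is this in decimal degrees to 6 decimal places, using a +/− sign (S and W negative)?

-36.265528, -26.169925

Lat: 15′ + 55.9″ = 15.93167′; 36 + 15.93167/60 = 36.2655278
S → negative
Longitude: 26° + 10/60 + 11.73/3600 = 26 + 0.166667 + 0.003258 = 26.1699250
hemisphere W, so the sign is −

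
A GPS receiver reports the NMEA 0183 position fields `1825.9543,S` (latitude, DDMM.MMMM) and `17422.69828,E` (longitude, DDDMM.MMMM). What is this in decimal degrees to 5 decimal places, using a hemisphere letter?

18.43257° S, 174.37830° E

Latitude: split at 2 digits → 18° and 25.9543′; 18 + 25.9543/60 = 18.432572
λ: degrees = first 3 digits = 174, minutes = 22.69828; 174 + 22.69828/60 = 174.378305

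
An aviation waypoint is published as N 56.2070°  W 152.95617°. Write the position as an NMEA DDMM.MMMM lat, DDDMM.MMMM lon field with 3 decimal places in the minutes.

5612.420,N / 15257.370,W

Lat: minutes = (56.207000 − 56) × 60 = 12.42000
Lon: fractional part 0.956170 → 57.37020 minutes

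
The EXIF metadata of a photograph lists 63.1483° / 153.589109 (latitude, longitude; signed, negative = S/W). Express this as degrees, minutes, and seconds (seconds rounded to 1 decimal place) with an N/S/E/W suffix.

Latitude: 0.148300 × 60 = 8.89800′ → 8′, remainder × 60 = 53.880″
Longitude: whole degrees 153; 35.34654′ → 35′ and 20.792″

63°08′53.9″ N, 153°35′20.8″ E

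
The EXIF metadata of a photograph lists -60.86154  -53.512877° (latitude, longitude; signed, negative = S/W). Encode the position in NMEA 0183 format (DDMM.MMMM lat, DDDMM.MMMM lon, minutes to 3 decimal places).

6051.692,S / 05330.773,W

Latitude is negative → S; |value| = 60.861540
φ: minutes = (60.861540 − 60) × 60 = 51.69240
Longitude is negative → W; |value| = 53.512877
Lon: minutes = (53.512877 − 53) × 60 = 30.77262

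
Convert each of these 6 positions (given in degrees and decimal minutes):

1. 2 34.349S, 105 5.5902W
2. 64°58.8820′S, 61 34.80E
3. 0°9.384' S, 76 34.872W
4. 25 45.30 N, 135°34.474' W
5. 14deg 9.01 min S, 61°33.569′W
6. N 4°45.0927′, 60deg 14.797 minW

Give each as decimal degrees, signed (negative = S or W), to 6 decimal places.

1. -2.572483, -105.093170
2. -64.981367, 61.580000
3. -0.156400, -76.581200
4. 25.755000, -135.574567
5. -14.150167, -61.559483
6. 4.751545, -60.246617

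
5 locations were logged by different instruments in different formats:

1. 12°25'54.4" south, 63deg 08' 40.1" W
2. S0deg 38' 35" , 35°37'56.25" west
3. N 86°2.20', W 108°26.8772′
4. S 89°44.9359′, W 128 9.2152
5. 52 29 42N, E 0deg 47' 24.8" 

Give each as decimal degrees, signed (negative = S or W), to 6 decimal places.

Point 1:
  φ: 12 + 25/60 + 54.4/3600 = 12.4317778
  S ⇒ negate
  Lon: 63 + 8/60 + 40.1/3600 = 63.1444722
  hemisphere W, so the sign is −
Point 2:
  Lat: 0° + 38/60 + 35/3600 = 0 + 0.633333 + 0.009722 = 0.6430556
  S ⇒ negate
  λ: 35 + 37/60 + 56.25/3600 = 35.6322917
  W → negative
Point 3:
  Latitude: 86 + 2.2/60 = 86.0366667
  N ⇒ keep positive
  Lon: 108 + 26.8772/60 = 108.4479533
  W ⇒ negate
Point 4:
  Lat: 89 + 44.9359/60 = 89.7489317
  S → negative
  Longitude: 9.2152′ = 0.153587°; total 128.1535867
  hemisphere W, so the sign is −
Point 5:
  Lat: 29′ + 42″ = 29.70000′; 52 + 29.70000/60 = 52.4950000
  N → positive
  Longitude: 0° + 47/60 + 24.8/3600 = 0 + 0.783333 + 0.006889 = 0.7902222
  E ⇒ keep positive

1. -12.431778, -63.144472
2. -0.643056, -35.632292
3. 86.036667, -108.447953
4. -89.748932, -128.153587
5. 52.495000, 0.790222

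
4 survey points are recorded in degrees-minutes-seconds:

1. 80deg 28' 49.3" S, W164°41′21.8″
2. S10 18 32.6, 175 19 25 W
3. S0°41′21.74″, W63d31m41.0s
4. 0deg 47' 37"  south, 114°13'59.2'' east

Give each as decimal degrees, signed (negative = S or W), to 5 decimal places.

Point 1:
  Lat: 80 + 28/60 + 49.3/3600 = 80.480361
  S ⇒ negate
  Longitude: 164 + 41/60 + 21.8/3600 = 164.689389
  W → negative
Point 2:
  Lat: 10° + 18/60 + 32.6/3600 = 10 + 0.300000 + 0.009056 = 10.309056
  S → negative
  Lon: 19′ + 25″ = 19.41667′; 175 + 19.41667/60 = 175.323611
  W → negative
Point 3:
  Lat: 0 + 41/60 + 21.74/3600 = 0.689372
  hemisphere S, so the sign is −
  Lon: 31′ + 41″ = 31.68333′; 63 + 31.68333/60 = 63.528056
  hemisphere W, so the sign is −
Point 4:
  Latitude: 0 + 47/60 + 37/3600 = 0.793611
  S ⇒ negate
  Lon: 114° + 13/60 + 59.2/3600 = 114 + 0.216667 + 0.016444 = 114.233111
  E ⇒ keep positive

1. -80.48036, -164.68939
2. -10.30906, -175.32361
3. -0.68937, -63.52806
4. -0.79361, 114.23311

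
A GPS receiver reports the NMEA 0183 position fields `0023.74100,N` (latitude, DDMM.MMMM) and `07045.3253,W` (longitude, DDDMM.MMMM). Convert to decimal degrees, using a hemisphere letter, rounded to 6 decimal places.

0.395683° N, 70.755422° W

Lat: split at 2 digits → 00° and 23.741′; 0 + 23.741/60 = 0.3956833
Lon: split at 3 digits → 070° and 45.3253′; 70 + 45.3253/60 = 70.7554217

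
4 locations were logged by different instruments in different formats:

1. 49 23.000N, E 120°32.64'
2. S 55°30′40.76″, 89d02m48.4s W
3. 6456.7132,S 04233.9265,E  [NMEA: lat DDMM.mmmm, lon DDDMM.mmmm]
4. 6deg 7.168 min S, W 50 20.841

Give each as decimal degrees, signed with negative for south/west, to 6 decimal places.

1. 49.383333, 120.544000
2. -55.511322, -89.046778
3. -64.945220, 42.565442
4. -6.119467, -50.347350

Point 1:
  φ: 23′ = 0.383333°; total 49.3833333
  N → positive
  Lon: 120 + 32.64/60 = 120.5440000
  E ⇒ keep positive
Point 2:
  Lat: 55 + 30/60 + 40.76/3600 = 55.5113222
  S → negative
  Lon: 2′ + 48.4″ = 2.80667′; 89 + 2.80667/60 = 89.0467778
  W ⇒ negate
Point 3:
  Lat: degrees = first 2 digits = 64, minutes = 56.7132; 64 + 56.7132/60 = 64.9452200
  hemisphere S, so the sign is −
  λ: split at 3 digits → 042° and 33.9265′; 42 + 33.9265/60 = 42.5654417
  E ⇒ keep positive
Point 4:
  Lat: 7.168′ = 0.119467°; total 6.1194667
  hemisphere S, so the sign is −
  Lon: 20.841′ = 0.347350°; total 50.3473500
  hemisphere W, so the sign is −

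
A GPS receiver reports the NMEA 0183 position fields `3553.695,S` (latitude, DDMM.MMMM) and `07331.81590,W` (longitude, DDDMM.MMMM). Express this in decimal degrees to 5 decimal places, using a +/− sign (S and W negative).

Lat: degrees = first 2 digits = 35, minutes = 53.695; 35 + 53.695/60 = 35.894917
S ⇒ negate
Lon: split at 3 digits → 073° and 31.8159′; 73 + 31.8159/60 = 73.530265
hemisphere W, so the sign is −

-35.89492, -73.53027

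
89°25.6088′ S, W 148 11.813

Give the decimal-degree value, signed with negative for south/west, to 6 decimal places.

φ: 25.6088′ = 0.426813°; total 89.4268133
S ⇒ negate
Longitude: 148 + 11.813/60 = 148.1968833
hemisphere W, so the sign is −

-89.426813, -148.196883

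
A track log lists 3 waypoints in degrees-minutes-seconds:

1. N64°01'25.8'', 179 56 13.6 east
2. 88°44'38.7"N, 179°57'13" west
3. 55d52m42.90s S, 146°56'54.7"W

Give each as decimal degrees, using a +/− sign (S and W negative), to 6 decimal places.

1. 64.023833, 179.937111
2. 88.744083, -179.953611
3. -55.878583, -146.948528

Point 1:
  φ: 64° + 1/60 + 25.8/3600 = 64 + 0.016667 + 0.007167 = 64.0238333
  N ⇒ keep positive
  λ: 56′ + 13.6″ = 56.22667′; 179 + 56.22667/60 = 179.9371111
  E ⇒ keep positive
Point 2:
  Lat: 44′ + 38.7″ = 44.64500′; 88 + 44.64500/60 = 88.7440833
  N ⇒ keep positive
  Longitude: 179 + 57/60 + 13/3600 = 179.9536111
  W ⇒ negate
Point 3:
  Lat: 55° + 52/60 + 42.9/3600 = 55 + 0.866667 + 0.011917 = 55.8785833
  hemisphere S, so the sign is −
  Lon: 146 + 56/60 + 54.7/3600 = 146.9485278
  hemisphere W, so the sign is −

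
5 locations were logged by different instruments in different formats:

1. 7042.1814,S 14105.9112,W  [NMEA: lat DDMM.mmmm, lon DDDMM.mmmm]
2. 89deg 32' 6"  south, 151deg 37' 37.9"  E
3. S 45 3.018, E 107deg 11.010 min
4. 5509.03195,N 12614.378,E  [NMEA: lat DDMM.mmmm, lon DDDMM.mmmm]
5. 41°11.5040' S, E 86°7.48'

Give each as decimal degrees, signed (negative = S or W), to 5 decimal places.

Point 1:
  Latitude: degrees = first 2 digits = 70, minutes = 42.1814; 70 + 42.1814/60 = 70.703023
  hemisphere S, so the sign is −
  Longitude: degrees = first 3 digits = 141, minutes = 5.9112; 141 + 5.9112/60 = 141.098520
  W ⇒ negate
Point 2:
  Lat: 89° + 32/60 + 6/3600 = 89 + 0.533333 + 0.001667 = 89.535000
  S → negative
  λ: 151 + 37/60 + 37.9/3600 = 151.627194
  E → positive
Point 3:
  Latitude: 3.018′ = 0.050300°; total 45.050300
  S ⇒ negate
  λ: 107 + 11.01/60 = 107.183500
  E ⇒ keep positive
Point 4:
  φ: degrees = first 2 digits = 55, minutes = 9.03195; 55 + 9.03195/60 = 55.150533
  N → positive
  Longitude: split at 3 digits → 126° and 14.378′; 126 + 14.378/60 = 126.239633
  E → positive
Point 5:
  φ: 41 + 11.504/60 = 41.191733
  hemisphere S, so the sign is −
  Lon: 7.48′ = 0.124667°; total 86.124667
  E → positive

1. -70.70302, -141.09852
2. -89.53500, 151.62719
3. -45.05030, 107.18350
4. 55.15053, 126.23963
5. -41.19173, 86.12467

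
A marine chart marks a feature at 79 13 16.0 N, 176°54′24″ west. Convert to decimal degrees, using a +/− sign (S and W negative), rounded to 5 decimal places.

79.22111, -176.90667

Lat: 13′ + 16″ = 13.26667′; 79 + 13.26667/60 = 79.221111
N ⇒ keep positive
λ: 54′ + 24″ = 54.40000′; 176 + 54.40000/60 = 176.906667
W ⇒ negate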